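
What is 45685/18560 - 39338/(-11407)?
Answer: 14720495/2490752 ≈ 5.9101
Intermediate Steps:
45685/18560 - 39338/(-11407) = 45685*(1/18560) - 39338*(-1/11407) = 9137/3712 + 2314/671 = 14720495/2490752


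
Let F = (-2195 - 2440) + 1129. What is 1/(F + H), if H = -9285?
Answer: -1/12791 ≈ -7.8180e-5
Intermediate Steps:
F = -3506 (F = -4635 + 1129 = -3506)
1/(F + H) = 1/(-3506 - 9285) = 1/(-12791) = -1/12791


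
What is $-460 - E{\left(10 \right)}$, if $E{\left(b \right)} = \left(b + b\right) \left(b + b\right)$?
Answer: $-860$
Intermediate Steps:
$E{\left(b \right)} = 4 b^{2}$ ($E{\left(b \right)} = 2 b 2 b = 4 b^{2}$)
$-460 - E{\left(10 \right)} = -460 - 4 \cdot 10^{2} = -460 - 4 \cdot 100 = -460 - 400 = -860$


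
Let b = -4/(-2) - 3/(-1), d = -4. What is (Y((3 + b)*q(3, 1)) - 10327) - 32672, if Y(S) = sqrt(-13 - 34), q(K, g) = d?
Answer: -42999 + I*sqrt(47) ≈ -42999.0 + 6.8557*I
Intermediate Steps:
q(K, g) = -4
b = 5 (b = -4*(-1/2) - 3*(-1) = 2 + 3 = 5)
Y(S) = I*sqrt(47) (Y(S) = sqrt(-47) = I*sqrt(47))
(Y((3 + b)*q(3, 1)) - 10327) - 32672 = (I*sqrt(47) - 10327) - 32672 = (-10327 + I*sqrt(47)) - 32672 = -42999 + I*sqrt(47)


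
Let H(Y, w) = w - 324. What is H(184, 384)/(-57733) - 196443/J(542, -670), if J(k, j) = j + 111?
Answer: 872400783/2482519 ≈ 351.42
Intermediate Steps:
H(Y, w) = -324 + w
J(k, j) = 111 + j
H(184, 384)/(-57733) - 196443/J(542, -670) = (-324 + 384)/(-57733) - 196443/(111 - 670) = 60*(-1/57733) - 196443/(-559) = -60/57733 - 196443*(-1/559) = -60/57733 + 15111/43 = 872400783/2482519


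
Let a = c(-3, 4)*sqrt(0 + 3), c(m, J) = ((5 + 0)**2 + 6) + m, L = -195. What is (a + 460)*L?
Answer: -89700 - 5460*sqrt(3) ≈ -99157.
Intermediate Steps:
c(m, J) = 31 + m (c(m, J) = (5**2 + 6) + m = (25 + 6) + m = 31 + m)
a = 28*sqrt(3) (a = (31 - 3)*sqrt(0 + 3) = 28*sqrt(3) ≈ 48.497)
(a + 460)*L = (28*sqrt(3) + 460)*(-195) = (460 + 28*sqrt(3))*(-195) = -89700 - 5460*sqrt(3)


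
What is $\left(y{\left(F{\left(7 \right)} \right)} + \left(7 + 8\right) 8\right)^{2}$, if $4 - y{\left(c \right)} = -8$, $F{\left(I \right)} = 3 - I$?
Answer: $17424$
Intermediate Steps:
$y{\left(c \right)} = 12$ ($y{\left(c \right)} = 4 - -8 = 4 + 8 = 12$)
$\left(y{\left(F{\left(7 \right)} \right)} + \left(7 + 8\right) 8\right)^{2} = \left(12 + \left(7 + 8\right) 8\right)^{2} = \left(12 + 15 \cdot 8\right)^{2} = \left(12 + 120\right)^{2} = 132^{2} = 17424$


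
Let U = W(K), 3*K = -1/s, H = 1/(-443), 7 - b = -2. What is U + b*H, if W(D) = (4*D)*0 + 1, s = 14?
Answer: 434/443 ≈ 0.97968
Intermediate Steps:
b = 9 (b = 7 - 1*(-2) = 7 + 2 = 9)
H = -1/443 ≈ -0.0022573
K = -1/42 (K = (-1/14)/3 = (-1*1/14)/3 = (⅓)*(-1/14) = -1/42 ≈ -0.023810)
W(D) = 1 (W(D) = 0 + 1 = 1)
U = 1
U + b*H = 1 + 9*(-1/443) = 1 - 9/443 = 434/443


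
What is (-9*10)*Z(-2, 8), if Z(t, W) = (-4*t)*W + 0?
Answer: -5760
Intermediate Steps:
Z(t, W) = -4*W*t (Z(t, W) = -4*W*t + 0 = -4*W*t)
(-9*10)*Z(-2, 8) = (-9*10)*(-4*8*(-2)) = -90*64 = -5760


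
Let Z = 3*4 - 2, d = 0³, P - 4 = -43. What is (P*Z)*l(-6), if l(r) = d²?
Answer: 0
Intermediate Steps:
P = -39 (P = 4 - 43 = -39)
d = 0
Z = 10 (Z = 12 - 2 = 10)
l(r) = 0 (l(r) = 0² = 0)
(P*Z)*l(-6) = -39*10*0 = -390*0 = 0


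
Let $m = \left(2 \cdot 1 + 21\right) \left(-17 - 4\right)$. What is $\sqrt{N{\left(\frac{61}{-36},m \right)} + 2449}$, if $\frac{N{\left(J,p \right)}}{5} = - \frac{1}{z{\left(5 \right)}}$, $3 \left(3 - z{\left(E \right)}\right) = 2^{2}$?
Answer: $\sqrt{2446} \approx 49.457$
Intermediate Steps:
$m = -483$ ($m = \left(2 + 21\right) \left(-21\right) = 23 \left(-21\right) = -483$)
$z{\left(E \right)} = \frac{5}{3}$ ($z{\left(E \right)} = 3 - \frac{2^{2}}{3} = 3 - \frac{4}{3} = \frac{5}{3}$)
$N{\left(J,p \right)} = -3$ ($N{\left(J,p \right)} = 5 \left(- \frac{1}{\frac{5}{3}}\right) = 5 \left(\left(-1\right) \frac{3}{5}\right) = 5 \left(- \frac{3}{5}\right) = -3$)
$\sqrt{N{\left(\frac{61}{-36},m \right)} + 2449} = \sqrt{-3 + 2449} = \sqrt{2446}$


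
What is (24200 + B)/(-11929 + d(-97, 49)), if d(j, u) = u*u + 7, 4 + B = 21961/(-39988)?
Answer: -967527687/380725748 ≈ -2.5413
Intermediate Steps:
B = -181913/39988 (B = -4 + 21961/(-39988) = -4 + 21961*(-1/39988) = -4 - 21961/39988 = -181913/39988 ≈ -4.5492)
d(j, u) = 7 + u**2 (d(j, u) = u**2 + 7 = 7 + u**2)
(24200 + B)/(-11929 + d(-97, 49)) = (24200 - 181913/39988)/(-11929 + (7 + 49**2)) = 967527687/(39988*(-11929 + (7 + 2401))) = 967527687/(39988*(-11929 + 2408)) = (967527687/39988)/(-9521) = (967527687/39988)*(-1/9521) = -967527687/380725748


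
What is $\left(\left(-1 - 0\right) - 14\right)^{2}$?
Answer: $225$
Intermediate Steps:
$\left(\left(-1 - 0\right) - 14\right)^{2} = \left(\left(-1 + 0\right) - 14\right)^{2} = \left(-1 - 14\right)^{2} = \left(-15\right)^{2} = 225$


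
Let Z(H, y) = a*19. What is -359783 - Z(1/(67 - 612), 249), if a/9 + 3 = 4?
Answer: -359954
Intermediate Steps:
a = 9 (a = -27 + 9*4 = -27 + 36 = 9)
Z(H, y) = 171 (Z(H, y) = 9*19 = 171)
-359783 - Z(1/(67 - 612), 249) = -359783 - 1*171 = -359783 - 171 = -359954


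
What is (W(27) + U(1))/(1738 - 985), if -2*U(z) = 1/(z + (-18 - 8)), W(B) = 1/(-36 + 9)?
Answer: -23/1016550 ≈ -2.2626e-5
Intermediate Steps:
W(B) = -1/27 (W(B) = 1/(-27) = -1/27)
U(z) = -1/(2*(-26 + z)) (U(z) = -1/(2*(z + (-18 - 8))) = -1/(2*(z - 26)) = -1/(2*(-26 + z)))
(W(27) + U(1))/(1738 - 985) = (-1/27 - 1/(-52 + 2*1))/(1738 - 985) = (-1/27 - 1/(-52 + 2))/753 = (-1/27 - 1/(-50))*(1/753) = (-1/27 - 1*(-1/50))*(1/753) = (-1/27 + 1/50)*(1/753) = -23/1350*1/753 = -23/1016550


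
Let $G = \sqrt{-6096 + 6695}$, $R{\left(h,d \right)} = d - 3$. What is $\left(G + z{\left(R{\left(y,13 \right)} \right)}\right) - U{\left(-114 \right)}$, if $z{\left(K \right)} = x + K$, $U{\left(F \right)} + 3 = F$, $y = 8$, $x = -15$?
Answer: $112 + \sqrt{599} \approx 136.47$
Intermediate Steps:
$U{\left(F \right)} = -3 + F$
$R{\left(h,d \right)} = -3 + d$ ($R{\left(h,d \right)} = d - 3 = -3 + d$)
$z{\left(K \right)} = -15 + K$
$G = \sqrt{599} \approx 24.474$
$\left(G + z{\left(R{\left(y,13 \right)} \right)}\right) - U{\left(-114 \right)} = \left(\sqrt{599} + \left(-15 + \left(-3 + 13\right)\right)\right) - \left(-3 - 114\right) = \left(\sqrt{599} + \left(-15 + 10\right)\right) - -117 = \left(\sqrt{599} - 5\right) + 117 = \left(-5 + \sqrt{599}\right) + 117 = 112 + \sqrt{599}$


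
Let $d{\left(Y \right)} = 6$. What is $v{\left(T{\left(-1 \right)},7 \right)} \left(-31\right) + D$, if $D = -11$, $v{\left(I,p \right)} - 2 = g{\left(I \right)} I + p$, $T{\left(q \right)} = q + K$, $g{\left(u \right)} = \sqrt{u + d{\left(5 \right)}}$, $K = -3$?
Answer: $-290 + 124 \sqrt{2} \approx -114.64$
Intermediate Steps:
$g{\left(u \right)} = \sqrt{6 + u}$ ($g{\left(u \right)} = \sqrt{u + 6} = \sqrt{6 + u}$)
$T{\left(q \right)} = -3 + q$ ($T{\left(q \right)} = q - 3 = -3 + q$)
$v{\left(I,p \right)} = 2 + p + I \sqrt{6 + I}$ ($v{\left(I,p \right)} = 2 + \left(\sqrt{6 + I} I + p\right) = 2 + \left(I \sqrt{6 + I} + p\right) = 2 + \left(p + I \sqrt{6 + I}\right) = 2 + p + I \sqrt{6 + I}$)
$v{\left(T{\left(-1 \right)},7 \right)} \left(-31\right) + D = \left(2 + 7 + \left(-3 - 1\right) \sqrt{6 - 4}\right) \left(-31\right) - 11 = \left(2 + 7 - 4 \sqrt{6 - 4}\right) \left(-31\right) - 11 = \left(2 + 7 - 4 \sqrt{2}\right) \left(-31\right) - 11 = \left(9 - 4 \sqrt{2}\right) \left(-31\right) - 11 = \left(-279 + 124 \sqrt{2}\right) - 11 = -290 + 124 \sqrt{2}$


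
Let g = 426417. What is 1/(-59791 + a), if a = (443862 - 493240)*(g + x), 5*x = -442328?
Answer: -5/83437120101 ≈ -5.9925e-11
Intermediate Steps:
x = -442328/5 (x = (1/5)*(-442328) = -442328/5 ≈ -88466.)
a = -83436821146/5 (a = (443862 - 493240)*(426417 - 442328/5) = -49378*1689757/5 = -83436821146/5 ≈ -1.6687e+10)
1/(-59791 + a) = 1/(-59791 - 83436821146/5) = 1/(-83437120101/5) = -5/83437120101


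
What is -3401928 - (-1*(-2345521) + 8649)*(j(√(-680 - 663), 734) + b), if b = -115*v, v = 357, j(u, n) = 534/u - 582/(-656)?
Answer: 15849773245473/164 + 1257126780*I*√1343/1343 ≈ 9.6645e+10 + 3.4304e+7*I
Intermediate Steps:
j(u, n) = 291/328 + 534/u (j(u, n) = 534/u - 582*(-1/656) = 534/u + 291/328 = 291/328 + 534/u)
b = -41055 (b = -115*357 = -41055)
-3401928 - (-1*(-2345521) + 8649)*(j(√(-680 - 663), 734) + b) = -3401928 - (-1*(-2345521) + 8649)*((291/328 + 534/(√(-680 - 663))) - 41055) = -3401928 - (2345521 + 8649)*((291/328 + 534/(√(-1343))) - 41055) = -3401928 - 2354170*((291/328 + 534/((I*√1343))) - 41055) = -3401928 - 2354170*((291/328 + 534*(-I*√1343/1343)) - 41055) = -3401928 - 2354170*((291/328 - 534*I*√1343/1343) - 41055) = -3401928 - 2354170*(-13465749/328 - 534*I*√1343/1343) = -3401928 - (-15850331161665/164 - 1257126780*I*√1343/1343) = -3401928 + (15850331161665/164 + 1257126780*I*√1343/1343) = 15849773245473/164 + 1257126780*I*√1343/1343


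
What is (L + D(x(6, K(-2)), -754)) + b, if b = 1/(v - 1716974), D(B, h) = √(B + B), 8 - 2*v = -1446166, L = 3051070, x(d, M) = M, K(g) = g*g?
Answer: 3032418809089/993887 + 2*√2 ≈ 3.0511e+6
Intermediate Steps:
K(g) = g²
v = 723087 (v = 4 - ½*(-1446166) = 4 + 723083 = 723087)
D(B, h) = √2*√B (D(B, h) = √(2*B) = √2*√B)
b = -1/993887 (b = 1/(723087 - 1716974) = 1/(-993887) = -1/993887 ≈ -1.0062e-6)
(L + D(x(6, K(-2)), -754)) + b = (3051070 + √2*√((-2)²)) - 1/993887 = (3051070 + √2*√4) - 1/993887 = (3051070 + √2*2) - 1/993887 = (3051070 + 2*√2) - 1/993887 = 3032418809089/993887 + 2*√2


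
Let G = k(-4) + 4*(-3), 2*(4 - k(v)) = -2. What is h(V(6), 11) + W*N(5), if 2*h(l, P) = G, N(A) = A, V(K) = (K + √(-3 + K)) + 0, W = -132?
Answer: -1327/2 ≈ -663.50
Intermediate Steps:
k(v) = 5 (k(v) = 4 - ½*(-2) = 4 + 1 = 5)
V(K) = K + √(-3 + K)
G = -7 (G = 5 + 4*(-3) = 5 - 12 = -7)
h(l, P) = -7/2 (h(l, P) = (½)*(-7) = -7/2)
h(V(6), 11) + W*N(5) = -7/2 - 132*5 = -7/2 - 660 = -1327/2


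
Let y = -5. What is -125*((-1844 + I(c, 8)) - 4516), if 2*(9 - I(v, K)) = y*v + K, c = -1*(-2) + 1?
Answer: 1586875/2 ≈ 7.9344e+5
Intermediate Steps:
c = 3 (c = 2 + 1 = 3)
I(v, K) = 9 - K/2 + 5*v/2 (I(v, K) = 9 - (-5*v + K)/2 = 9 - (K - 5*v)/2 = 9 + (-K/2 + 5*v/2) = 9 - K/2 + 5*v/2)
-125*((-1844 + I(c, 8)) - 4516) = -125*((-1844 + (9 - ½*8 + (5/2)*3)) - 4516) = -125*((-1844 + (9 - 4 + 15/2)) - 4516) = -125*((-1844 + 25/2) - 4516) = -125*(-3663/2 - 4516) = -125*(-12695/2) = 1586875/2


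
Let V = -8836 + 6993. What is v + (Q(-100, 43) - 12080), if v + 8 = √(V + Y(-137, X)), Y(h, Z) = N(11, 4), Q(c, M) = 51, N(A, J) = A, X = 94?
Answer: -12037 + 2*I*√458 ≈ -12037.0 + 42.802*I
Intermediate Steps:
Y(h, Z) = 11
V = -1843
v = -8 + 2*I*√458 (v = -8 + √(-1843 + 11) = -8 + √(-1832) = -8 + 2*I*√458 ≈ -8.0 + 42.802*I)
v + (Q(-100, 43) - 12080) = (-8 + 2*I*√458) + (51 - 12080) = (-8 + 2*I*√458) - 12029 = -12037 + 2*I*√458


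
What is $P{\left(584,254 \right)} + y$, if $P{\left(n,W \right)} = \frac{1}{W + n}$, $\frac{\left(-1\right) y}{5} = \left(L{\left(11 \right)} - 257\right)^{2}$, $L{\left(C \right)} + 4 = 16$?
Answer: $- \frac{251504749}{838} \approx -3.0013 \cdot 10^{5}$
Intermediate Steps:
$L{\left(C \right)} = 12$ ($L{\left(C \right)} = -4 + 16 = 12$)
$y = -300125$ ($y = - 5 \left(12 - 257\right)^{2} = - 5 \left(-245\right)^{2} = \left(-5\right) 60025 = -300125$)
$P{\left(584,254 \right)} + y = \frac{1}{254 + 584} - 300125 = \frac{1}{838} - 300125 = - \frac{251504749}{838}$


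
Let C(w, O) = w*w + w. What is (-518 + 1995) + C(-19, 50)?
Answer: 1819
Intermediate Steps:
C(w, O) = w + w² (C(w, O) = w² + w = w + w²)
(-518 + 1995) + C(-19, 50) = (-518 + 1995) - 19*(1 - 19) = 1477 - 19*(-18) = 1477 + 342 = 1819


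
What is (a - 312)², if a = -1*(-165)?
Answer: 21609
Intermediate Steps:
a = 165
(a - 312)² = (165 - 312)² = (-147)² = 21609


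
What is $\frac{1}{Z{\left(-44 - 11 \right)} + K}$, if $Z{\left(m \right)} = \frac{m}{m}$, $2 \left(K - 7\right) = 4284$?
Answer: $\frac{1}{2150} \approx 0.00046512$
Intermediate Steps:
$K = 2149$ ($K = 7 + \frac{1}{2} \cdot 4284 = 7 + 2142 = 2149$)
$Z{\left(m \right)} = 1$
$\frac{1}{Z{\left(-44 - 11 \right)} + K} = \frac{1}{1 + 2149} = \frac{1}{2150}$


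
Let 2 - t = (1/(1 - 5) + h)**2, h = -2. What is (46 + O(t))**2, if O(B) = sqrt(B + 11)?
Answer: (184 + sqrt(127))**2/16 ≈ 2383.1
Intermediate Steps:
t = -49/16 (t = 2 - (1/(1 - 5) - 2)**2 = 2 - (1/(-4) - 2)**2 = 2 - (-1/4 - 2)**2 = 2 - (-9/4)**2 = 2 - 1*81/16 = 2 - 81/16 = -49/16 ≈ -3.0625)
O(B) = sqrt(11 + B)
(46 + O(t))**2 = (46 + sqrt(11 - 49/16))**2 = (46 + sqrt(127/16))**2 = (46 + sqrt(127)/4)**2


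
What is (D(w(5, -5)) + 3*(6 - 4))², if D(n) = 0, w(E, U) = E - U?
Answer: 36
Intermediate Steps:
(D(w(5, -5)) + 3*(6 - 4))² = (0 + 3*(6 - 4))² = (0 + 3*2)² = (0 + 6)² = 6² = 36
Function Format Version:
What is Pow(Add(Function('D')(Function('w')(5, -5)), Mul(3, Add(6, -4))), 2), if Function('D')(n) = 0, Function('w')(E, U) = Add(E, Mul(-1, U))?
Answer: 36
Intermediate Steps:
Pow(Add(Function('D')(Function('w')(5, -5)), Mul(3, Add(6, -4))), 2) = Pow(Add(0, Mul(3, Add(6, -4))), 2) = Pow(Add(0, Mul(3, 2)), 2) = Pow(Add(0, 6), 2) = Pow(6, 2) = 36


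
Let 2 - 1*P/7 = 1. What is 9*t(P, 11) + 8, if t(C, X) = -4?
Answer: -28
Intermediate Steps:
P = 7 (P = 14 - 7*1 = 14 - 7 = 7)
9*t(P, 11) + 8 = 9*(-4) + 8 = -36 + 8 = -28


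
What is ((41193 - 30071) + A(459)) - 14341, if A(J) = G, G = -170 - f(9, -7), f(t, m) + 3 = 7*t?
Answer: -3449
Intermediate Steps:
f(t, m) = -3 + 7*t
G = -230 (G = -170 - (-3 + 7*9) = -170 - (-3 + 63) = -170 - 1*60 = -170 - 60 = -230)
A(J) = -230
((41193 - 30071) + A(459)) - 14341 = ((41193 - 30071) - 230) - 14341 = (11122 - 230) - 14341 = 10892 - 14341 = -3449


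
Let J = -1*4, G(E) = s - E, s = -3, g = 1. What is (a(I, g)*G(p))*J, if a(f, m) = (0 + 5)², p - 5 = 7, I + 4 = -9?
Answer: 1500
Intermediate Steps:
I = -13 (I = -4 - 9 = -13)
p = 12 (p = 5 + 7 = 12)
a(f, m) = 25 (a(f, m) = 5² = 25)
G(E) = -3 - E
J = -4
(a(I, g)*G(p))*J = (25*(-3 - 1*12))*(-4) = (25*(-3 - 12))*(-4) = (25*(-15))*(-4) = -375*(-4) = 1500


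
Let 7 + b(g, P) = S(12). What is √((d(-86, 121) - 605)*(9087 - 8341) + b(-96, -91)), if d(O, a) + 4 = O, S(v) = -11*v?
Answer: I*√518609 ≈ 720.15*I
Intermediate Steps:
d(O, a) = -4 + O
b(g, P) = -139 (b(g, P) = -7 - 11*12 = -7 - 132 = -139)
√((d(-86, 121) - 605)*(9087 - 8341) + b(-96, -91)) = √(((-4 - 86) - 605)*(9087 - 8341) - 139) = √((-90 - 605)*746 - 139) = √(-695*746 - 139) = √(-518470 - 139) = √(-518609) = I*√518609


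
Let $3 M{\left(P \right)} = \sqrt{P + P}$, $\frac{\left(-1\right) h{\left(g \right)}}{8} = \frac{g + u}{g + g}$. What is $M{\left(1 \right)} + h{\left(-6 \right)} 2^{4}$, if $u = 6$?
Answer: $\frac{\sqrt{2}}{3} \approx 0.4714$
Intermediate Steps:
$h{\left(g \right)} = - \frac{4 \left(6 + g\right)}{g}$ ($h{\left(g \right)} = - 8 \frac{g + 6}{g + g} = - 8 \frac{6 + g}{2 g} = - \frac{4 \left(6 + g\right)}{g}$)
$M{\left(P \right)} = \frac{\sqrt{2} \sqrt{P}}{3}$ ($M{\left(P \right)} = \frac{\sqrt{P + P}}{3} = \frac{\sqrt{2 P}}{3} = \frac{\sqrt{2} \sqrt{P}}{3}$)
$M{\left(1 \right)} + h{\left(-6 \right)} 2^{4} = \frac{\sqrt{2} \sqrt{1}}{3} + \left(-4 - \frac{24}{-6}\right) 2^{4} = \frac{1}{3} \sqrt{2} \cdot 1 + \left(-4 - -4\right) 16 = \frac{\sqrt{2}}{3} + \left(-4 + 4\right) 16 = \frac{\sqrt{2}}{3} + 0 \cdot 16 = \frac{\sqrt{2}}{3} + 0 = \frac{\sqrt{2}}{3}$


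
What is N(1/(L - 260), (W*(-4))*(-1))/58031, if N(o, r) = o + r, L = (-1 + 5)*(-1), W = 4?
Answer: 4223/15320184 ≈ 0.00027565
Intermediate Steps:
L = -4 (L = 4*(-1) = -4)
N(1/(L - 260), (W*(-4))*(-1))/58031 = (1/(-4 - 260) + (4*(-4))*(-1))/58031 = (1/(-264) - 16*(-1))*(1/58031) = (-1/264 + 16)*(1/58031) = (4223/264)*(1/58031) = 4223/15320184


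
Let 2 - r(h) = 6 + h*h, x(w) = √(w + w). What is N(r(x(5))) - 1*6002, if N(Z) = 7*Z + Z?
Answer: -6114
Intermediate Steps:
x(w) = √2*√w (x(w) = √(2*w) = √2*√w)
r(h) = -4 - h² (r(h) = 2 - (6 + h*h) = 2 - (6 + h²) = 2 + (-6 - h²) = -4 - h²)
N(Z) = 8*Z
N(r(x(5))) - 1*6002 = 8*(-4 - (√2*√5)²) - 1*6002 = 8*(-4 - (√10)²) - 6002 = 8*(-4 - 1*10) - 6002 = 8*(-4 - 10) - 6002 = 8*(-14) - 6002 = -112 - 6002 = -6114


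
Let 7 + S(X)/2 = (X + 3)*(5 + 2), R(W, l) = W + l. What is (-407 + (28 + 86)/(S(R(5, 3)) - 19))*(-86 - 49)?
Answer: 6632955/121 ≈ 54818.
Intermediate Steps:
S(X) = 28 + 14*X (S(X) = -14 + 2*((X + 3)*(5 + 2)) = -14 + 2*((3 + X)*7) = -14 + 2*(21 + 7*X) = -14 + (42 + 14*X) = 28 + 14*X)
(-407 + (28 + 86)/(S(R(5, 3)) - 19))*(-86 - 49) = (-407 + (28 + 86)/((28 + 14*(5 + 3)) - 19))*(-86 - 49) = (-407 + 114/((28 + 14*8) - 19))*(-135) = (-407 + 114/((28 + 112) - 19))*(-135) = (-407 + 114/(140 - 19))*(-135) = (-407 + 114/121)*(-135) = -49133/121*(-135) = 6632955/121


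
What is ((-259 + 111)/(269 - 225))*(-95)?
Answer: 3515/11 ≈ 319.55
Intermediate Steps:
((-259 + 111)/(269 - 225))*(-95) = -148/44*(-95) = -148*1/44*(-95) = -37/11*(-95) = 3515/11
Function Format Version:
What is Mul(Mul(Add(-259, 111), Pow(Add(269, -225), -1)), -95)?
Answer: Rational(3515, 11) ≈ 319.55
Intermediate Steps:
Mul(Mul(Add(-259, 111), Pow(Add(269, -225), -1)), -95) = Mul(Mul(-148, Pow(44, -1)), -95) = Mul(Mul(-148, Rational(1, 44)), -95) = Mul(Rational(-37, 11), -95) = Rational(3515, 11)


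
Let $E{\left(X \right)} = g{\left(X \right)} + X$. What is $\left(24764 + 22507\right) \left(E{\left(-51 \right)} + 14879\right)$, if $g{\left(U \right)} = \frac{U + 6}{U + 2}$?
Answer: $\frac{4906844601}{7} \approx 7.0098 \cdot 10^{8}$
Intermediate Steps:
$g{\left(U \right)} = \frac{6 + U}{2 + U}$
$E{\left(X \right)} = X + \frac{6 + X}{2 + X}$ ($E{\left(X \right)} = \frac{6 + X}{2 + X} + X = X + \frac{6 + X}{2 + X}$)
$\left(24764 + 22507\right) \left(E{\left(-51 \right)} + 14879\right) = \left(24764 + 22507\right) \left(\frac{6 - 51 - 51 \left(2 - 51\right)}{2 - 51} + 14879\right) = 47271 \left(\frac{6 - 51 - -2499}{-49} + 14879\right) = 47271 \left(- \frac{6 - 51 + 2499}{49} + 14879\right) = 47271 \left(\left(- \frac{1}{49}\right) 2454 + 14879\right) = 47271 \left(- \frac{2454}{49} + 14879\right) = 47271 \cdot \frac{726617}{49} = \frac{4906844601}{7}$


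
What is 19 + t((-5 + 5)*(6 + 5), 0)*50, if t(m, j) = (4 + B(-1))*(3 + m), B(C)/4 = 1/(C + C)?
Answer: 319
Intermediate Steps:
B(C) = 2/C (B(C) = 4/(C + C) = 4/((2*C)) = 4*(1/(2*C)) = 2/C)
t(m, j) = 6 + 2*m (t(m, j) = (4 + 2/(-1))*(3 + m) = (4 + 2*(-1))*(3 + m) = (4 - 2)*(3 + m) = 2*(3 + m) = 6 + 2*m)
19 + t((-5 + 5)*(6 + 5), 0)*50 = 19 + (6 + 2*((-5 + 5)*(6 + 5)))*50 = 19 + (6 + 2*(0*11))*50 = 19 + (6 + 2*0)*50 = 19 + (6 + 0)*50 = 19 + 6*50 = 19 + 300 = 319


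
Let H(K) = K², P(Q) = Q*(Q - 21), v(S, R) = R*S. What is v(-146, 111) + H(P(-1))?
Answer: -15722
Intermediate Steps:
P(Q) = Q*(-21 + Q)
v(-146, 111) + H(P(-1)) = 111*(-146) + (-(-21 - 1))² = -16206 + (-1*(-22))² = -16206 + 22² = -16206 + 484 = -15722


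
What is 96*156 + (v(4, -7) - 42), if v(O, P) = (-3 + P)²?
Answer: 15034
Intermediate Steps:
96*156 + (v(4, -7) - 42) = 96*156 + ((-3 - 7)² - 42) = 14976 + ((-10)² - 42) = 14976 + (100 - 42) = 14976 + 58 = 15034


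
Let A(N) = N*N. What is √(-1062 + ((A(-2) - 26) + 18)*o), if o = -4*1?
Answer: I*√1046 ≈ 32.342*I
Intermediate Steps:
A(N) = N²
o = -4
√(-1062 + ((A(-2) - 26) + 18)*o) = √(-1062 + (((-2)² - 26) + 18)*(-4)) = √(-1062 + ((4 - 26) + 18)*(-4)) = √(-1062 + (-22 + 18)*(-4)) = √(-1062 - 4*(-4)) = √(-1062 + 16) = √(-1046) = I*√1046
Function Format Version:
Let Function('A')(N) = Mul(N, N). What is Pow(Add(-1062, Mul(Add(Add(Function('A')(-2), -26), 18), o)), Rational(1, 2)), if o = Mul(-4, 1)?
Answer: Mul(I, Pow(1046, Rational(1, 2))) ≈ Mul(32.342, I)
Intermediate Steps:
Function('A')(N) = Pow(N, 2)
o = -4
Pow(Add(-1062, Mul(Add(Add(Function('A')(-2), -26), 18), o)), Rational(1, 2)) = Pow(Add(-1062, Mul(Add(Add(Pow(-2, 2), -26), 18), -4)), Rational(1, 2)) = Pow(Add(-1062, Mul(Add(Add(4, -26), 18), -4)), Rational(1, 2)) = Pow(Add(-1062, Mul(Add(-22, 18), -4)), Rational(1, 2)) = Pow(Add(-1062, Mul(-4, -4)), Rational(1, 2)) = Pow(Add(-1062, 16), Rational(1, 2)) = Pow(-1046, Rational(1, 2)) = Mul(I, Pow(1046, Rational(1, 2)))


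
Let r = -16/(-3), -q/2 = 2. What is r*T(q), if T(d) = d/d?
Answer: 16/3 ≈ 5.3333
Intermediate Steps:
q = -4 (q = -2*2 = -4)
T(d) = 1
r = 16/3 (r = -16*(-⅓) = 16/3 ≈ 5.3333)
r*T(q) = (16/3)*1 = 16/3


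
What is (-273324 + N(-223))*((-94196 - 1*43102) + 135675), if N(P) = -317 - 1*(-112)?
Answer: 443937567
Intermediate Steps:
N(P) = -205 (N(P) = -317 + 112 = -205)
(-273324 + N(-223))*((-94196 - 1*43102) + 135675) = (-273324 - 205)*((-94196 - 1*43102) + 135675) = -273529*((-94196 - 43102) + 135675) = -273529*(-137298 + 135675) = -273529*(-1623) = 443937567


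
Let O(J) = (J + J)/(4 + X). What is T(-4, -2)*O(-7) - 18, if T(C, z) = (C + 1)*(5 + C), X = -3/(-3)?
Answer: -48/5 ≈ -9.6000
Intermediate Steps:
X = 1 (X = -3*(-⅓) = 1)
T(C, z) = (1 + C)*(5 + C)
O(J) = 2*J/5 (O(J) = (J + J)/(4 + 1) = (2*J)/5 = (2*J)*(⅕) = 2*J/5)
T(-4, -2)*O(-7) - 18 = (5 + (-4)² + 6*(-4))*((⅖)*(-7)) - 18 = (5 + 16 - 24)*(-14/5) - 18 = -3*(-14/5) - 18 = 42/5 - 18 = -48/5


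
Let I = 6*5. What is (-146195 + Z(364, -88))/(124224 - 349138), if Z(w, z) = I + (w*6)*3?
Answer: 139613/224914 ≈ 0.62074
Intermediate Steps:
I = 30
Z(w, z) = 30 + 18*w (Z(w, z) = 30 + (w*6)*3 = 30 + (6*w)*3 = 30 + 18*w)
(-146195 + Z(364, -88))/(124224 - 349138) = (-146195 + (30 + 18*364))/(124224 - 349138) = (-146195 + (30 + 6552))/(-224914) = (-146195 + 6582)*(-1/224914) = -139613*(-1/224914) = 139613/224914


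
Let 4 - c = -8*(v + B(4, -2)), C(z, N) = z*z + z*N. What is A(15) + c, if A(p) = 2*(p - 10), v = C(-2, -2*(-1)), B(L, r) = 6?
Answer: 62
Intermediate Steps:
C(z, N) = z² + N*z
v = 0 (v = -2*(-2*(-1) - 2) = -2*(2 - 2) = -2*0 = 0)
c = 52 (c = 4 - (-8)*(0 + 6) = 4 - (-8)*6 = 4 - 1*(-48) = 4 + 48 = 52)
A(p) = -20 + 2*p (A(p) = 2*(-10 + p) = -20 + 2*p)
A(15) + c = (-20 + 2*15) + 52 = (-20 + 30) + 52 = 10 + 52 = 62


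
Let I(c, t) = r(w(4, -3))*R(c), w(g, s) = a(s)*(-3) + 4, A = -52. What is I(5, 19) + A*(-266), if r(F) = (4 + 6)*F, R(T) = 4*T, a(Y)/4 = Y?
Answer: 21832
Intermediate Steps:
a(Y) = 4*Y
w(g, s) = 4 - 12*s (w(g, s) = (4*s)*(-3) + 4 = -12*s + 4 = 4 - 12*s)
r(F) = 10*F
I(c, t) = 1600*c (I(c, t) = (10*(4 - 12*(-3)))*(4*c) = (10*(4 + 36))*(4*c) = (10*40)*(4*c) = 400*(4*c) = 1600*c)
I(5, 19) + A*(-266) = 1600*5 - 52*(-266) = 8000 + 13832 = 21832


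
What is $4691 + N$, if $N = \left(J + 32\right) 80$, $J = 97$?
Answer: $15011$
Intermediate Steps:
$N = 10320$ ($N = \left(97 + 32\right) 80 = 129 \cdot 80 = 10320$)
$4691 + N = 4691 + 10320 = 15011$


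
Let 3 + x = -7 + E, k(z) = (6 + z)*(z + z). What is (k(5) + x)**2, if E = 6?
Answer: 11236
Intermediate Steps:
k(z) = 2*z*(6 + z) (k(z) = (6 + z)*(2*z) = 2*z*(6 + z))
x = -4 (x = -3 + (-7 + 6) = -3 - 1 = -4)
(k(5) + x)**2 = (2*5*(6 + 5) - 4)**2 = (2*5*11 - 4)**2 = (110 - 4)**2 = 106**2 = 11236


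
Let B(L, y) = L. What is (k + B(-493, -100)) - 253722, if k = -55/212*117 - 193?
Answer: -53940931/212 ≈ -2.5444e+5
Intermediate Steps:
k = -47351/212 (k = -55*1/212*117 - 193 = -55/212*117 - 193 = -6435/212 - 193 = -47351/212 ≈ -223.35)
(k + B(-493, -100)) - 253722 = (-47351/212 - 493) - 253722 = -151867/212 - 253722 = -53940931/212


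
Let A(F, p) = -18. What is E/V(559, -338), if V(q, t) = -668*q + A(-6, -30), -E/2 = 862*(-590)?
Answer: -101716/37343 ≈ -2.7238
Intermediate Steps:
E = 1017160 (E = -1724*(-590) = -2*(-508580) = 1017160)
V(q, t) = -18 - 668*q (V(q, t) = -668*q - 18 = -18 - 668*q)
E/V(559, -338) = 1017160/(-18 - 668*559) = 1017160/(-18 - 373412) = 1017160/(-373430) = 1017160*(-1/373430) = -101716/37343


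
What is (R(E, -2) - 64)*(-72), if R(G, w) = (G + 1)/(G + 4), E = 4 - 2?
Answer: 4572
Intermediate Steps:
E = 2
R(G, w) = (1 + G)/(4 + G)
(R(E, -2) - 64)*(-72) = ((1 + 2)/(4 + 2) - 64)*(-72) = (3/6 - 64)*(-72) = ((⅙)*3 - 64)*(-72) = (½ - 64)*(-72) = -127/2*(-72) = 4572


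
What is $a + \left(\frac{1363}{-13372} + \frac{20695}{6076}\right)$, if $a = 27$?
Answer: $\frac{153884706}{5078017} \approx 30.304$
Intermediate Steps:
$a + \left(\frac{1363}{-13372} + \frac{20695}{6076}\right) = 27 + \left(\frac{1363}{-13372} + \frac{20695}{6076}\right) = 27 + \left(1363 \left(- \frac{1}{13372}\right) + 20695 \cdot \frac{1}{6076}\right) = 27 + \left(- \frac{1363}{13372} + \frac{20695}{6076}\right) = 27 + \frac{16778247}{5078017} = \frac{153884706}{5078017}$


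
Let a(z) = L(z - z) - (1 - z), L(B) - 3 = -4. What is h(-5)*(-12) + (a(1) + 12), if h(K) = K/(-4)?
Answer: -4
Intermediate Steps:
L(B) = -1 (L(B) = 3 - 4 = -1)
h(K) = -K/4 (h(K) = K*(-¼) = -K/4)
a(z) = -2 + z (a(z) = -1 - (1 - z) = -1 + (-1 + z) = -2 + z)
h(-5)*(-12) + (a(1) + 12) = -¼*(-5)*(-12) + ((-2 + 1) + 12) = (5/4)*(-12) + (-1 + 12) = -15 + 11 = -4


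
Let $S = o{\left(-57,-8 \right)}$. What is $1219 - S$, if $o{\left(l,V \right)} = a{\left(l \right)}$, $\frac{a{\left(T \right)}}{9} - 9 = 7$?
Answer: $1075$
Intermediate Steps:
$a{\left(T \right)} = 144$ ($a{\left(T \right)} = 81 + 9 \cdot 7 = 81 + 63 = 144$)
$o{\left(l,V \right)} = 144$
$S = 144$
$1219 - S = 1219 - 144 = 1075$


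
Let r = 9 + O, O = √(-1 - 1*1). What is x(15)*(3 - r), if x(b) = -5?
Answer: 30 + 5*I*√2 ≈ 30.0 + 7.0711*I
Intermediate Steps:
O = I*√2 (O = √(-1 - 1) = √(-2) = I*√2 ≈ 1.4142*I)
r = 9 + I*√2 ≈ 9.0 + 1.4142*I
x(15)*(3 - r) = -5*(3 - (9 + I*√2)) = -5*(3 + (-9 - I*√2)) = -5*(-6 - I*√2) = 30 + 5*I*√2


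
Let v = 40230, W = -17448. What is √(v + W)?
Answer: √22782 ≈ 150.94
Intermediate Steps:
√(v + W) = √(40230 - 17448) = √22782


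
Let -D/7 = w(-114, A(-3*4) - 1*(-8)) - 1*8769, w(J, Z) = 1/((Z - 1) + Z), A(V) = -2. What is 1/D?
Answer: 11/675206 ≈ 1.6291e-5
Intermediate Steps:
w(J, Z) = 1/(-1 + 2*Z) (w(J, Z) = 1/((-1 + Z) + Z) = 1/(-1 + 2*Z))
D = 675206/11 (D = -7*(1/(-1 + 2*(-2 - 1*(-8))) - 1*8769) = -7*(1/(-1 + 2*(-2 + 8)) - 8769) = -7*(1/(-1 + 2*6) - 8769) = -7*(1/(-1 + 12) - 8769) = -7*(1/11 - 8769) = -7*(-96458/11) = 675206/11 ≈ 61382.)
1/D = 1/(675206/11) = 11/675206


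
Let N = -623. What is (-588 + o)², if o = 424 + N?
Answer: 619369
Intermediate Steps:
o = -199 (o = 424 - 623 = -199)
(-588 + o)² = (-588 - 199)² = (-787)² = 619369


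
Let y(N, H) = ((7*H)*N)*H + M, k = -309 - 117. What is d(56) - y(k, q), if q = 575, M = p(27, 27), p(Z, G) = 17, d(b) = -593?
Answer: 985923140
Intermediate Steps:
k = -426
M = 17
y(N, H) = 17 + 7*N*H² (y(N, H) = ((7*H)*N)*H + 17 = (7*H*N)*H + 17 = 7*N*H² + 17 = 17 + 7*N*H²)
d(56) - y(k, q) = -593 - (17 + 7*(-426)*575²) = -593 - (17 + 7*(-426)*330625) = -593 - (17 - 985923750) = -593 - 1*(-985923733) = -593 + 985923733 = 985923140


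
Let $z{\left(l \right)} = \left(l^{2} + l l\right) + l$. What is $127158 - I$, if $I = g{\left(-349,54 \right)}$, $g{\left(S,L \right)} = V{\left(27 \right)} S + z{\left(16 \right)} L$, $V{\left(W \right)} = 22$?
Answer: $106324$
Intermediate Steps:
$z{\left(l \right)} = l + 2 l^{2}$ ($z{\left(l \right)} = \left(l^{2} + l^{2}\right) + l = 2 l^{2} + l = l + 2 l^{2}$)
$g{\left(S,L \right)} = 22 S + 528 L$ ($g{\left(S,L \right)} = 22 S + 16 \left(1 + 2 \cdot 16\right) L = 22 S + 16 \left(1 + 32\right) L = 22 S + 16 \cdot 33 L = 22 S + 528 L$)
$I = 20834$ ($I = 22 \left(-349\right) + 528 \cdot 54 = -7678 + 28512 = 20834$)
$127158 - I = 127158 - 20834 = 106324$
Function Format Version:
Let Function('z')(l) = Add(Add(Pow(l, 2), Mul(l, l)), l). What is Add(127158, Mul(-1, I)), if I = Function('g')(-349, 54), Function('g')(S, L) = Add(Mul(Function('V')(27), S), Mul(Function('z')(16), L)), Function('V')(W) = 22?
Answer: 106324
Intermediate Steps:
Function('z')(l) = Add(l, Mul(2, Pow(l, 2))) (Function('z')(l) = Add(Add(Pow(l, 2), Pow(l, 2)), l) = Add(Mul(2, Pow(l, 2)), l) = Add(l, Mul(2, Pow(l, 2))))
Function('g')(S, L) = Add(Mul(22, S), Mul(528, L)) (Function('g')(S, L) = Add(Mul(22, S), Mul(Mul(16, Add(1, Mul(2, 16))), L)) = Add(Mul(22, S), Mul(Mul(16, Add(1, 32)), L)) = Add(Mul(22, S), Mul(Mul(16, 33), L)) = Add(Mul(22, S), Mul(528, L)))
I = 20834 (I = Add(Mul(22, -349), Mul(528, 54)) = Add(-7678, 28512) = 20834)
Add(127158, Mul(-1, I)) = Add(127158, Mul(-1, 20834)) = Add(127158, -20834) = 106324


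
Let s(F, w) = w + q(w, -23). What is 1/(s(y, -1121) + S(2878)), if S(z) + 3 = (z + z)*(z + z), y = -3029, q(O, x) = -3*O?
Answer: 1/33133775 ≈ 3.0181e-8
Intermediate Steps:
s(F, w) = -2*w (s(F, w) = w - 3*w = -2*w)
S(z) = -3 + 4*z² (S(z) = -3 + (z + z)*(z + z) = -3 + (2*z)*(2*z) = -3 + 4*z²)
1/(s(y, -1121) + S(2878)) = 1/(-2*(-1121) + (-3 + 4*2878²)) = 1/(2242 + (-3 + 4*8282884)) = 1/(2242 + (-3 + 33131536)) = 1/(2242 + 33131533) = 1/33133775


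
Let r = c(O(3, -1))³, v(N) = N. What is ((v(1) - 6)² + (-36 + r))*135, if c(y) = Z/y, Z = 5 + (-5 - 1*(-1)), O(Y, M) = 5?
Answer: -37098/25 ≈ -1483.9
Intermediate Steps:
Z = 1 (Z = 5 + (-5 + 1) = 5 - 4 = 1)
c(y) = 1/y
r = 1/125 (r = (1/5)³ = (⅕)³ = 1/125 ≈ 0.0080000)
((v(1) - 6)² + (-36 + r))*135 = ((1 - 6)² + (-36 + 1/125))*135 = ((-5)² - 4499/125)*135 = (25 - 4499/125)*135 = -1374/125*135 = -37098/25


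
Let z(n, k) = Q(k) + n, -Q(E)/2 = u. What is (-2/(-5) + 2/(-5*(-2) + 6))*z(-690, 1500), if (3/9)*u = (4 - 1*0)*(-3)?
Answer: -6489/20 ≈ -324.45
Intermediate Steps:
u = -36 (u = 3*((4 - 1*0)*(-3)) = 3*((4 + 0)*(-3)) = 3*(4*(-3)) = 3*(-12) = -36)
Q(E) = 72 (Q(E) = -2*(-36) = 72)
z(n, k) = 72 + n
(-2/(-5) + 2/(-5*(-2) + 6))*z(-690, 1500) = (-2/(-5) + 2/(-5*(-2) + 6))*(72 - 690) = (-2*(-⅕) + 2/(10 + 6))*(-618) = (⅖ + 2/16)*(-618) = (⅖ + 2*(1/16))*(-618) = (⅖ + ⅛)*(-618) = (21/40)*(-618) = -6489/20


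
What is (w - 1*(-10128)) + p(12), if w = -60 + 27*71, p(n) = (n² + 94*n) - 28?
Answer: 13229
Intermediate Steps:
p(n) = -28 + n² + 94*n
w = 1857 (w = -60 + 1917 = 1857)
(w - 1*(-10128)) + p(12) = (1857 - 1*(-10128)) + (-28 + 12² + 94*12) = (1857 + 10128) + (-28 + 144 + 1128) = 11985 + 1244 = 13229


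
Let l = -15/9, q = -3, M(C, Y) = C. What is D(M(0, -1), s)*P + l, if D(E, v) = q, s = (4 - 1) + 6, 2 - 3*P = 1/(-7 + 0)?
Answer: -80/21 ≈ -3.8095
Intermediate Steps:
P = 5/7 (P = ⅔ - 1/(3*(-7 + 0)) = ⅔ - ⅓/(-7) = ⅔ - ⅓*(-⅐) = ⅔ + 1/21 = 5/7 ≈ 0.71429)
s = 9 (s = 3 + 6 = 9)
D(E, v) = -3
l = -5/3 (l = -15*⅑ = -5/3 ≈ -1.6667)
D(M(0, -1), s)*P + l = -3*5/7 - 5/3 = -15/7 - 5/3 = -80/21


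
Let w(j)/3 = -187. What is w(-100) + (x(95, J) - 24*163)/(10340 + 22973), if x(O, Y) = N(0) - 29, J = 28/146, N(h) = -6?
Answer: -18692540/33313 ≈ -561.12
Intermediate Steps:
w(j) = -561 (w(j) = 3*(-187) = -561)
J = 14/73 (J = 28*(1/146) = 14/73 ≈ 0.19178)
x(O, Y) = -35 (x(O, Y) = -6 - 29 = -35)
w(-100) + (x(95, J) - 24*163)/(10340 + 22973) = -561 + (-35 - 24*163)/(10340 + 22973) = -561 + (-35 - 3912)/33313 = -561 - 3947*1/33313 = -561 - 3947/33313 = -18692540/33313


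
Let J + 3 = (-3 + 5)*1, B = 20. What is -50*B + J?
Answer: -1001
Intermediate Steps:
J = -1 (J = -3 + (-3 + 5)*1 = -3 + 2*1 = -3 + 2 = -1)
-50*B + J = -50*20 - 1 = -1000 - 1 = -1001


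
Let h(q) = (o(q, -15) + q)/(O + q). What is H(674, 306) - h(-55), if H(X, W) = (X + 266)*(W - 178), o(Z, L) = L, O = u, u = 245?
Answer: 2286087/19 ≈ 1.2032e+5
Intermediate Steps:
O = 245
H(X, W) = (-178 + W)*(266 + X) (H(X, W) = (266 + X)*(-178 + W) = (-178 + W)*(266 + X))
h(q) = (-15 + q)/(245 + q)
H(674, 306) - h(-55) = (-47348 - 178*674 + 266*306 + 306*674) - (-15 - 55)/(245 - 55) = (-47348 - 119972 + 81396 + 206244) - (-70)/190 = 120320 - (-70)/190 = 120320 - 1*(-7/19) = 120320 + 7/19 = 2286087/19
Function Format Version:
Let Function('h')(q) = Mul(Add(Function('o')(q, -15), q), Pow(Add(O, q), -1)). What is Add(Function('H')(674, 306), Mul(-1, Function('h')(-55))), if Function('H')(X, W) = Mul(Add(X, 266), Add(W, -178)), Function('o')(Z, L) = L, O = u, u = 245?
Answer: Rational(2286087, 19) ≈ 1.2032e+5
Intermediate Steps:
O = 245
Function('H')(X, W) = Mul(Add(-178, W), Add(266, X)) (Function('H')(X, W) = Mul(Add(266, X), Add(-178, W)) = Mul(Add(-178, W), Add(266, X)))
Function('h')(q) = Mul(Pow(Add(245, q), -1), Add(-15, q)) (Function('h')(q) = Mul(Add(-15, q), Pow(Add(245, q), -1)) = Mul(Pow(Add(245, q), -1), Add(-15, q)))
Add(Function('H')(674, 306), Mul(-1, Function('h')(-55))) = Add(Add(-47348, Mul(-178, 674), Mul(266, 306), Mul(306, 674)), Mul(-1, Mul(Pow(Add(245, -55), -1), Add(-15, -55)))) = Add(Add(-47348, -119972, 81396, 206244), Mul(-1, Mul(Pow(190, -1), -70))) = Add(120320, Mul(-1, Mul(Rational(1, 190), -70))) = Add(120320, Mul(-1, Rational(-7, 19))) = Add(120320, Rational(7, 19)) = Rational(2286087, 19)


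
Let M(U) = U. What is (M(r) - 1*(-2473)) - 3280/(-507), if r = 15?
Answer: 1264696/507 ≈ 2494.5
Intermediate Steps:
(M(r) - 1*(-2473)) - 3280/(-507) = (15 - 1*(-2473)) - 3280/(-507) = (15 + 2473) - 3280*(-1)/507 = 2488 - 1*(-3280/507) = 2488 + 3280/507 = 1264696/507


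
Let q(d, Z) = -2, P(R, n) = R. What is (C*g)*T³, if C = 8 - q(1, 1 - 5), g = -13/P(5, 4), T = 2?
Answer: -208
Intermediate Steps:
g = -13/5 ≈ -2.6000
C = 10 (C = 8 - 1*(-2) = 8 + 2 = 10)
(C*g)*T³ = (10*(-13/5))*2³ = -26*8 = -208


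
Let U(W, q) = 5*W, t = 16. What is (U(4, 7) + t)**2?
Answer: 1296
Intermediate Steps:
(U(4, 7) + t)**2 = (5*4 + 16)**2 = (20 + 16)**2 = 36**2 = 1296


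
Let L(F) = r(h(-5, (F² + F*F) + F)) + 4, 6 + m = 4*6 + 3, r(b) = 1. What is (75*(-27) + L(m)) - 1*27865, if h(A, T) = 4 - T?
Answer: -29885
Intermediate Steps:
m = 21 (m = -6 + (4*6 + 3) = -6 + (24 + 3) = -6 + 27 = 21)
L(F) = 5 (L(F) = 1 + 4 = 5)
(75*(-27) + L(m)) - 1*27865 = (75*(-27) + 5) - 1*27865 = (-2025 + 5) - 27865 = -2020 - 27865 = -29885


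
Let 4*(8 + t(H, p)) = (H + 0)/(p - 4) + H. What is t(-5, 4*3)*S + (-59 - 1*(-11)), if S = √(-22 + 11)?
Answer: -48 - 301*I*√11/32 ≈ -48.0 - 31.197*I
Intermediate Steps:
S = I*√11 (S = √(-11) = I*√11 ≈ 3.3166*I)
t(H, p) = -8 + H/4 + H/(4*(-4 + p)) (t(H, p) = -8 + ((H + 0)/(p - 4) + H)/4 = -8 + (H/(-4 + p) + H)/4 = -8 + (H + H/(-4 + p))/4 = -8 + (H/4 + H/(4*(-4 + p))) = -8 + H/4 + H/(4*(-4 + p)))
t(-5, 4*3)*S + (-59 - 1*(-11)) = ((128 - 128*3 - 3*(-5) - 20*3)/(4*(-4 + 4*3)))*(I*√11) + (-59 - 1*(-11)) = ((128 - 32*12 + 15 - 5*12)/(4*(-4 + 12)))*(I*√11) + (-59 + 11) = ((¼)*(128 - 384 + 15 - 60)/8)*(I*√11) - 48 = ((¼)*(⅛)*(-301))*(I*√11) - 48 = -301*I*√11/32 - 48 = -48 - 301*I*√11/32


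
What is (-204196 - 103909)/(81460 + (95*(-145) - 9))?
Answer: -44015/9668 ≈ -4.5527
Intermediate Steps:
(-204196 - 103909)/(81460 + (95*(-145) - 9)) = -308105/(81460 + (-13775 - 9)) = -308105/(81460 - 13784) = -308105/67676 = -308105*1/67676 = -44015/9668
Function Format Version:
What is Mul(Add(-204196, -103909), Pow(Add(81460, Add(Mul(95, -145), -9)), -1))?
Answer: Rational(-44015, 9668) ≈ -4.5527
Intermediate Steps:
Mul(Add(-204196, -103909), Pow(Add(81460, Add(Mul(95, -145), -9)), -1)) = Mul(-308105, Pow(Add(81460, Add(-13775, -9)), -1)) = Mul(-308105, Pow(Add(81460, -13784), -1)) = Mul(-308105, Pow(67676, -1)) = Mul(-308105, Rational(1, 67676)) = Rational(-44015, 9668)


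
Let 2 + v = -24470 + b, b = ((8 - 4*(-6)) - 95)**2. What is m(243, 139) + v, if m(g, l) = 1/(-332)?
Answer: -6806997/332 ≈ -20503.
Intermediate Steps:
m(g, l) = -1/332
b = 3969 (b = ((8 + 24) - 95)**2 = (32 - 95)**2 = (-63)**2 = 3969)
v = -20503 (v = -2 + (-24470 + 3969) = -2 - 20501 = -20503)
m(243, 139) + v = -1/332 - 20503 = -6806997/332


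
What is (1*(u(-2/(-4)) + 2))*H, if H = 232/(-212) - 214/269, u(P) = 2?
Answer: -107776/14257 ≈ -7.5595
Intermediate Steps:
H = -26944/14257 (H = 232*(-1/212) - 214*1/269 = -58/53 - 214/269 = -26944/14257 ≈ -1.8899)
(1*(u(-2/(-4)) + 2))*H = (1*(2 + 2))*(-26944/14257) = (1*4)*(-26944/14257) = 4*(-26944/14257) = -107776/14257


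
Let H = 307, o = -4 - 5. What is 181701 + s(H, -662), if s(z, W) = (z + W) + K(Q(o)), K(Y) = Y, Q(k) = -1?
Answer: 181345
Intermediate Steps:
o = -9
s(z, W) = -1 + W + z (s(z, W) = (z + W) - 1 = (W + z) - 1 = -1 + W + z)
181701 + s(H, -662) = 181701 + (-1 - 662 + 307) = 181701 - 356 = 181345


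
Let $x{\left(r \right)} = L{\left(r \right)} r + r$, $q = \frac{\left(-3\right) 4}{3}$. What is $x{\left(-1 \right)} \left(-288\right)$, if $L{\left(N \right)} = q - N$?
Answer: $-576$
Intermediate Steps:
$q = -4$ ($q = \left(-12\right) \frac{1}{3} = -4$)
$L{\left(N \right)} = -4 - N$
$x{\left(r \right)} = r + r \left(-4 - r\right)$ ($x{\left(r \right)} = \left(-4 - r\right) r + r = r \left(-4 - r\right) + r = r + r \left(-4 - r\right)$)
$x{\left(-1 \right)} \left(-288\right) = \left(-1\right) \left(-1\right) \left(3 - 1\right) \left(-288\right) = \left(-1\right) \left(-1\right) 2 \left(-288\right) = 2 \left(-288\right) = -576$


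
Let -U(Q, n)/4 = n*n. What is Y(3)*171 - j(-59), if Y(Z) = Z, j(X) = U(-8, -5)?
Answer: 613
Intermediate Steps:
U(Q, n) = -4*n² (U(Q, n) = -4*n*n = -4*n²)
j(X) = -100 (j(X) = -4*(-5)² = -4*25 = -100)
Y(3)*171 - j(-59) = 3*171 - 1*(-100) = 513 + 100 = 613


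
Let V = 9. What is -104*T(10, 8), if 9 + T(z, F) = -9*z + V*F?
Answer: 2808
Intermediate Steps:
T(z, F) = -9 - 9*z + 9*F (T(z, F) = -9 + (-9*z + 9*F) = -9 - 9*z + 9*F)
-104*T(10, 8) = -104*(-9 - 9*10 + 9*8) = -104*(-9 - 90 + 72) = -104*(-27) = 2808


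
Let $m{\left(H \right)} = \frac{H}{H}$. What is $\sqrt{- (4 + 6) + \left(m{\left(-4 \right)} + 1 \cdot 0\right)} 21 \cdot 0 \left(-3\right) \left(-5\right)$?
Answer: $0$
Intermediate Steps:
$m{\left(H \right)} = 1$
$\sqrt{- (4 + 6) + \left(m{\left(-4 \right)} + 1 \cdot 0\right)} 21 \cdot 0 \left(-3\right) \left(-5\right) = \sqrt{- (4 + 6) + \left(1 + 1 \cdot 0\right)} 21 \cdot 0 \left(-3\right) \left(-5\right) = \sqrt{\left(-1\right) 10 + \left(1 + 0\right)} 21 \cdot 0 \left(-5\right) = \sqrt{-10 + 1} \cdot 21 \cdot 0 = \sqrt{-9} \cdot 21 \cdot 0 = 3 i 21 \cdot 0 = 63 i 0 = 0$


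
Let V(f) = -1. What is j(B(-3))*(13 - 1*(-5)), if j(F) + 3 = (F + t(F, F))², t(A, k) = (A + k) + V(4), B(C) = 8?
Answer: 9468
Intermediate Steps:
t(A, k) = -1 + A + k (t(A, k) = (A + k) - 1 = -1 + A + k)
j(F) = -3 + (-1 + 3*F)² (j(F) = -3 + (F + (-1 + F + F))² = -3 + (F + (-1 + 2*F))² = -3 + (-1 + 3*F)²)
j(B(-3))*(13 - 1*(-5)) = (-3 + (-1 + 3*8)²)*(13 - 1*(-5)) = (-3 + (-1 + 24)²)*(13 + 5) = (-3 + 23²)*18 = (-3 + 529)*18 = 526*18 = 9468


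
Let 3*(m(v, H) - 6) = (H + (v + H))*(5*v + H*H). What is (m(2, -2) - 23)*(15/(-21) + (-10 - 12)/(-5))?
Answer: -3397/35 ≈ -97.057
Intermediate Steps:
m(v, H) = 6 + (v + 2*H)*(H² + 5*v)/3 (m(v, H) = 6 + ((H + (v + H))*(5*v + H*H))/3 = 6 + ((H + (H + v))*(5*v + H²))/3 = 6 + ((v + 2*H)*(H² + 5*v))/3 = 6 + (v + 2*H)*(H² + 5*v)/3)
(m(2, -2) - 23)*(15/(-21) + (-10 - 12)/(-5)) = ((6 + (⅔)*(-2)³ + (5/3)*2² + (⅓)*2*(-2)² + (10/3)*(-2)*2) - 23)*(15/(-21) + (-10 - 12)/(-5)) = ((6 + (⅔)*(-8) + (5/3)*4 + (⅓)*2*4 - 40/3) - 23)*(15*(-1/21) - 22*(-⅕)) = ((6 - 16/3 + 20/3 + 8/3 - 40/3) - 23)*(-5/7 + 22/5) = (-10/3 - 23)*(129/35) = -79/3*129/35 = -3397/35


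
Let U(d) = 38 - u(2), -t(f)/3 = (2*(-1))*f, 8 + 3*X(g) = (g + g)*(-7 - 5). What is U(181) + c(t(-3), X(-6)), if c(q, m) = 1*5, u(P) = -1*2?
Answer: 45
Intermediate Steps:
u(P) = -2
X(g) = -8/3 - 8*g (X(g) = -8/3 + ((g + g)*(-7 - 5))/3 = -8/3 + ((2*g)*(-12))/3 = -8/3 + (-24*g)/3 = -8/3 - 8*g)
t(f) = 6*f (t(f) = -3*2*(-1)*f = -(-6)*f = 6*f)
c(q, m) = 5
U(d) = 40 (U(d) = 38 - 1*(-2) = 38 + 2 = 40)
U(181) + c(t(-3), X(-6)) = 40 + 5 = 45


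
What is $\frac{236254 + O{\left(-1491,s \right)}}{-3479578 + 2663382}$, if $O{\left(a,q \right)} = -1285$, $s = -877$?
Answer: $- \frac{234969}{816196} \approx -0.28788$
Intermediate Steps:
$\frac{236254 + O{\left(-1491,s \right)}}{-3479578 + 2663382} = \frac{236254 - 1285}{-3479578 + 2663382} = \frac{234969}{-816196} = 234969 \left(- \frac{1}{816196}\right) = - \frac{234969}{816196}$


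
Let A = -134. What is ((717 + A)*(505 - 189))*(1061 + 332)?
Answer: 256629604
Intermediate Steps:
((717 + A)*(505 - 189))*(1061 + 332) = ((717 - 134)*(505 - 189))*(1061 + 332) = (583*316)*1393 = 184228*1393 = 256629604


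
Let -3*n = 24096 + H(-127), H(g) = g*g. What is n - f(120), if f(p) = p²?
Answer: -83425/3 ≈ -27808.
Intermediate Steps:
H(g) = g²
n = -40225/3 (n = -(24096 + (-127)²)/3 = -(24096 + 16129)/3 = -⅓*40225 = -40225/3 ≈ -13408.)
n - f(120) = -40225/3 - 1*120² = -40225/3 - 1*14400 = -40225/3 - 14400 = -83425/3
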